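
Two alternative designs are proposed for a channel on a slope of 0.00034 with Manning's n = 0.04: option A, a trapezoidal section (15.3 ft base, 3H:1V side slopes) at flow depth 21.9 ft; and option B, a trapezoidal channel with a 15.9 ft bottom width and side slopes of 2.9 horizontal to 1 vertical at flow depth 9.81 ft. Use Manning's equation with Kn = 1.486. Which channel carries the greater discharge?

Channel A: With bottom width b = 15.3 ft and side slope z = 3: A = (b + zy)y = (15.3 + 3×21.9)×21.9 = 1774 ft²; P = b + 2y√(1+z²) = 15.3 + 2×21.9×3.162 = 153.8 ft. Hydraulic radius R = A/P = 1774/153.8 = 11.53 ft. Q_A = (1.486/0.04)·1774·11.53^(2/3)·√0.00034 = 6203 ft³/s.
Channel B: With bottom width b = 15.9 ft and side slope z = 2.9: A = (b + zy)y = (15.9 + 2.9×9.81)×9.81 = 435.1 ft²; P = b + 2y√(1+z²) = 15.9 + 2×9.81×3.068 = 76.09 ft. Hydraulic radius R = A/P = 435.1/76.09 = 5.718 ft. Q_B = (1.486/0.04)·435.1·5.718^(2/3)·√0.00034 = 953 ft³/s.
Q_A = 6203 ft³/s vs Q_B = 953 ft³/s, so channel A carries more.

channel A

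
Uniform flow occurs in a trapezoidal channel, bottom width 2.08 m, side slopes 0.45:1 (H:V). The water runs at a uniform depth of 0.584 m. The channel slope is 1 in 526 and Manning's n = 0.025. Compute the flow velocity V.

V = 0.958 m/s

With bottom width b = 2.08 m and side slope z = 0.45: A = (b + zy)y = (2.08 + 0.45×0.584)×0.584 = 1.368 m²; P = b + 2y√(1+z²) = 2.08 + 2×0.584×1.097 = 3.361 m.
Hydraulic radius R = A/P = 1.368/3.361 = 0.4071 m.
From Manning's equation, V = (1/n) R^(2/3) S^(1/2) = (1/0.025) × 0.4071^(2/3) × 0.001901^(1/2) = 0.958 m/s.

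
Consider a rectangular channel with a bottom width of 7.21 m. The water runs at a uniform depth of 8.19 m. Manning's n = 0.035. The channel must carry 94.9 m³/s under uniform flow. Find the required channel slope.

S = 0.000931

Flow area A = b·y = 7.21 × 8.19 = 59.05 m². Wetted perimeter P = b + 2y = 7.21 + 2×8.19 = 23.59 m.
Hydraulic radius R = A/P = 59.05/23.59 = 2.503 m.
From Manning's equation, S = [nQ / (1 A R^(2/3))]² = [0.035 × 94.9 / (1 × 59.05 × 2.503^(2/3))]² = 0.000931.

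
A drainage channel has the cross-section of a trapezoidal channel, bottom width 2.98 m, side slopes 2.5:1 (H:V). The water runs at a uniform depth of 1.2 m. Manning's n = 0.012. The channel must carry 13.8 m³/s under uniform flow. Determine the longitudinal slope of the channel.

S = 0.000768

With bottom width b = 2.98 m and side slope z = 2.5: A = (b + zy)y = (2.98 + 2.5×1.2)×1.2 = 7.176 m²; P = b + 2y√(1+z²) = 2.98 + 2×1.2×2.693 = 9.442 m.
Hydraulic radius R = A/P = 7.176/9.442 = 0.76 m.
From Manning's equation, S = [nQ / (1 A R^(2/3))]² = [0.012 × 13.8 / (1 × 7.176 × 0.76^(2/3))]² = 0.000768.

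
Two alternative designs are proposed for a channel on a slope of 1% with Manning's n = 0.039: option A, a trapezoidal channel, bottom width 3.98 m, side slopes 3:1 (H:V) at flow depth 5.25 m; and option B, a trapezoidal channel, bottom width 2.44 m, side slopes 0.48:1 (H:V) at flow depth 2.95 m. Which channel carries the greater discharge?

channel A

Channel A: With bottom width b = 3.98 m and side slope z = 3: A = (b + zy)y = (3.98 + 3×5.25)×5.25 = 103.6 m²; P = b + 2y√(1+z²) = 3.98 + 2×5.25×3.162 = 37.18 m. Hydraulic radius R = A/P = 103.6/37.18 = 2.786 m. Q_A = (1/0.039)·103.6·2.786^(2/3)·√0.01 = 525.8 m³/s.
Channel B: With bottom width b = 2.44 m and side slope z = 0.48: A = (b + zy)y = (2.44 + 0.48×2.95)×2.95 = 11.38 m²; P = b + 2y√(1+z²) = 2.44 + 2×2.95×1.109 = 8.984 m. Hydraulic radius R = A/P = 11.38/8.984 = 1.266 m. Q_B = (1/0.039)·11.38·1.266^(2/3)·√0.01 = 34.14 m³/s.
Q_A = 525.8 m³/s vs Q_B = 34.14 m³/s, so channel A carries more.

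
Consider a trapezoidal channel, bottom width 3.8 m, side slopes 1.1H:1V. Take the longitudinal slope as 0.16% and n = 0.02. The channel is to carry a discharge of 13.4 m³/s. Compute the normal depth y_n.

Manning's equation rearranged: A R^(2/3) = nQ / (1·√S) = 0.02 × 13.4 / (√0.0016) = 6.7.
Try y = 1.19 m: A R^(2/3) = 5.363 — short.
Try y = 1.35 m: A R^(2/3) = 6.715 — close enough.

y_n = 1.35 m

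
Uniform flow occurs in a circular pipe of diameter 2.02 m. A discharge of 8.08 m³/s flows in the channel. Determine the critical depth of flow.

y_c = 1.37 m

At critical depth, Q² T / (g A³) = 1, i.e. A³/T = Q²/g = 8.08²/9.81 = 6.655.
Try y = 1.16 m: A³/T = 3.457 — too small.
Try y = 1.37 m: A³/T = 6.564 — matches.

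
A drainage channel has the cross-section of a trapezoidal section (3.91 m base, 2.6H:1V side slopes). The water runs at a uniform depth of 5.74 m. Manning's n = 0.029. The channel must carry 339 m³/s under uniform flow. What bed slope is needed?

With bottom width b = 3.91 m and side slope z = 2.6: A = (b + zy)y = (3.91 + 2.6×5.74)×5.74 = 108.1 m²; P = b + 2y√(1+z²) = 3.91 + 2×5.74×2.786 = 35.89 m.
Hydraulic radius R = A/P = 108.1/35.89 = 3.012 m.
From Manning's equation, S = [nQ / (1 A R^(2/3))]² = [0.029 × 339 / (1 × 108.1 × 3.012^(2/3))]² = 0.0019.

S = 0.0019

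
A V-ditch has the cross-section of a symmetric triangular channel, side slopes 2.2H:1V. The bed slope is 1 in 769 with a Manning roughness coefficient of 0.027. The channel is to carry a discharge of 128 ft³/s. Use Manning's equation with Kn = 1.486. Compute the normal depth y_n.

Manning's equation rearranged: A R^(2/3) = nQ / (1.486·√S) = 0.027 × 128 / (1.486 × √0.0013) = 64.49.
Try y = 5.44 ft: A R^(2/3) = 119.2 — high.
Try y = 3.75 ft: A R^(2/3) = 44.19 — low.
Try y = 4.32 ft: A R^(2/3) = 64.44 — matches.

y_n = 4.32 ft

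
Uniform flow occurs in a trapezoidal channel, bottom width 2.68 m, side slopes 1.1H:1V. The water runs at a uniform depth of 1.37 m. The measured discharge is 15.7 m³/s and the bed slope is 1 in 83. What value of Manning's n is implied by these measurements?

With bottom width b = 2.68 m and side slope z = 1.1: A = (b + zy)y = (2.68 + 1.1×1.37)×1.37 = 5.736 m²; P = b + 2y√(1+z²) = 2.68 + 2×1.37×1.487 = 6.753 m.
Hydraulic radius R = A/P = 5.736/6.753 = 0.8494 m.
Rearranging Manning's equation: n = (1/Q) A R^(2/3) S^(1/2) = (1/15.7) × 5.736 × 0.8494^(2/3) × √0.01205 = 0.036.

n = 0.036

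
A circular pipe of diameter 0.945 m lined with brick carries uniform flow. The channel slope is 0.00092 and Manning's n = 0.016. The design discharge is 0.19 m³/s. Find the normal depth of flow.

Manning's equation rearranged: A R^(2/3) = nQ / (1·√S) = 0.016 × 0.19 / (√0.00092) = 0.1002.
Trying y = 0.461 m: A R^(2/3) = 0.1285 — too large.
Trying y = 0.4 m: A R^(2/3) = 0.1001 — ≈ 0.1002.

y_n = 0.4 m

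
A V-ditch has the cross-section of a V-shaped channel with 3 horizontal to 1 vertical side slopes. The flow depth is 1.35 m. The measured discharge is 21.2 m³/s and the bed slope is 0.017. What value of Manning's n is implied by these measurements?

n = 0.025

For a triangular section with side slope z = 3: A = zy² = 3×1.35² = 5.468 m²; P = 2y√(1+z²) = 2×1.35×3.162 = 8.538 m.
Hydraulic radius R = A/P = 5.468/8.538 = 0.6404 m.
Rearranging Manning's equation: n = (1/Q) A R^(2/3) S^(1/2) = (1/21.2) × 5.468 × 0.6404^(2/3) × √0.017 = 0.025.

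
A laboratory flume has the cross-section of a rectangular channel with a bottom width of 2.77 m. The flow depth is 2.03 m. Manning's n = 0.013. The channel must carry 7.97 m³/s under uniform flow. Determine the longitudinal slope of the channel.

S = 0.00044

Flow area A = b·y = 2.77 × 2.03 = 5.623 m². Wetted perimeter P = b + 2y = 2.77 + 2×2.03 = 6.83 m.
Hydraulic radius R = A/P = 5.623/6.83 = 0.8233 m.
From Manning's equation, S = [nQ / (1 A R^(2/3))]² = [0.013 × 7.97 / (1 × 5.623 × 0.8233^(2/3))]² = 0.00044.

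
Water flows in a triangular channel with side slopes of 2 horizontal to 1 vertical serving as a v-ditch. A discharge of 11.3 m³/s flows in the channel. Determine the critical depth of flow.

At critical depth, Q² T / (g A³) = 1, i.e. A³/T = Q²/g = 11.3²/9.81 = 13.02.
Try y = 1.63 m: A³/T = 23.01 — too large.
Try y = 1.09 m: A³/T = 3.077 — too small.
Try y = 1.45 m: A³/T = 12.82 — close enough.

y_c = 1.45 m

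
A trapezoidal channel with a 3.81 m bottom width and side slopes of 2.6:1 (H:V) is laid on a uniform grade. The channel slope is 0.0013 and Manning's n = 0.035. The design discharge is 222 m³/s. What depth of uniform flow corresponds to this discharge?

y_n = 5.65 m

Manning's equation rearranged: A R^(2/3) = nQ / (1·√S) = 0.035 × 222 / (√0.0013) = 215.5.
Trying y = 4.58 m: A R^(2/3) = 131 — short.
Trying y = 5.65 m: A R^(2/3) = 215.6 — close enough.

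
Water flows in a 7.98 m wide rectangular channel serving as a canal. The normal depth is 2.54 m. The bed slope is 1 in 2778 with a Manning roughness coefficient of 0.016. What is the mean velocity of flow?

V = 1.59 m/s

Flow area A = b·y = 7.98 × 2.54 = 20.27 m². Wetted perimeter P = b + 2y = 7.98 + 2×2.54 = 13.06 m.
Hydraulic radius R = A/P = 20.27/13.06 = 1.552 m.
From Manning's equation, V = (1/n) R^(2/3) S^(1/2) = (1/0.016) × 1.552^(2/3) × 0.00036^(1/2) = 1.59 m/s.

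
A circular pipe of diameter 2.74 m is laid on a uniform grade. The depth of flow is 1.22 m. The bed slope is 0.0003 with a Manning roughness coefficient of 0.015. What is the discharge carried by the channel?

Q = 2.16 m³/s

For a circular section of diameter D = 2.74 m at depth y = 1.22 m, the central angle is θ = 2 arccos(1 − 2y/D) = 2.922 rad. Then A = (D²/8)(θ − sin θ) = 2.538 m² and P = Dθ/2 = 4.003 m.
Hydraulic radius R = A/P = 2.538/4.003 = 0.634 m.
Manning's equation: Q = (1/n) A R^(2/3) S^(1/2) = (1/0.015) × 2.538 × 0.634^(2/3) × 0.0003^(1/2) = 2.16 m³/s.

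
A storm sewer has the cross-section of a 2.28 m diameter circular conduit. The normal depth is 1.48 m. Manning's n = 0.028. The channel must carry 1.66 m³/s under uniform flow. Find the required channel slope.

S = 0.000481

For a circular section of diameter D = 2.28 m at depth y = 1.48 m, the central angle is θ = 2 arccos(1 − 2y/D) = 3.747 rad. Then A = (D²/8)(θ − sin θ) = 2.805 m² and P = Dθ/2 = 4.272 m.
Hydraulic radius R = A/P = 2.805/4.272 = 0.6566 m.
From Manning's equation, S = [nQ / (1 A R^(2/3))]² = [0.028 × 1.66 / (1 × 2.805 × 0.6566^(2/3))]² = 0.000481.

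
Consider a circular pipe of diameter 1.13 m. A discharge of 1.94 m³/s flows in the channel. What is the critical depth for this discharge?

At critical depth, Q² T / (g A³) = 1, i.e. A³/T = Q²/g = 1.94²/9.81 = 0.3836.
At y = 0.906 m: A³/T = 0.7106 — too large.
At y = 0.779 m: A³/T = 0.3833 — close enough.

y_c = 0.779 m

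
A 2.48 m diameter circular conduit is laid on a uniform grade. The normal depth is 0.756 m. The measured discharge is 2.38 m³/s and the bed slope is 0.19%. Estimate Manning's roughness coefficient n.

n = 0.013

For a circular section of diameter D = 2.48 m at depth y = 0.756 m, the central angle is θ = 2 arccos(1 − 2y/D) = 2.34 rad. Then A = (D²/8)(θ − sin θ) = 1.246 m² and P = Dθ/2 = 2.901 m.
Hydraulic radius R = A/P = 1.246/2.901 = 0.4295 m.
Rearranging Manning's equation: n = (1/Q) A R^(2/3) S^(1/2) = (1/2.38) × 1.246 × 0.4295^(2/3) × √0.0019 = 0.013.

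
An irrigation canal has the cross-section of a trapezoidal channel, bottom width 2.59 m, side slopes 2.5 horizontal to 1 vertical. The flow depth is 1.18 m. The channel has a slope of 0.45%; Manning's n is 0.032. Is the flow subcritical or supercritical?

subcritical

With bottom width b = 2.59 m and side slope z = 2.5: A = (b + zy)y = (2.59 + 2.5×1.18)×1.18 = 6.537 m²; P = b + 2y√(1+z²) = 2.59 + 2×1.18×2.693 = 8.944 m.
Hydraulic radius R = A/P = 6.537/8.944 = 0.7309 m.
V = (1/n) R^(2/3) √S = (1/0.032) × 0.7309^(2/3) × √0.0045 = 1.701 m/s. Hydraulic depth D_h = A/T = 6.537/8.49 = 0.77 m.
Froude number Fr = V/√(g·D_h) = 1.701/√(9.81×0.77) = 0.619, which is less than 1, so the flow is subcritical.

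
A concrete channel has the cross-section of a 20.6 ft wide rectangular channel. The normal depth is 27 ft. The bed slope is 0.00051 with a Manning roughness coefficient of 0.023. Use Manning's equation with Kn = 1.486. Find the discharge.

Flow area A = b·y = 20.6 × 27 = 556.2 ft². Wetted perimeter P = b + 2y = 20.6 + 2×27 = 74.6 ft.
Hydraulic radius R = A/P = 556.2/74.6 = 7.456 ft.
Manning's equation: Q = (1.486/n) A R^(2/3) S^(1/2) = (1.486/0.023) × 556.2 × 7.456^(2/3) × 0.00051^(1/2) = 3100 ft³/s.

Q = 3100 ft³/s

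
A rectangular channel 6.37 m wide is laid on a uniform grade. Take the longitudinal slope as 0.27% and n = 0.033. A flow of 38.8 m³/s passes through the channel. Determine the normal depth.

Manning's equation rearranged: A R^(2/3) = nQ / (1·√S) = 0.033 × 38.8 / (√0.0027) = 24.64.
At y = 2.22 m: A R^(2/3) = 16.91 — short.
At y = 3.29 m: A R^(2/3) = 28.89 — over.
At y = 2.92 m: A R^(2/3) = 24.63 — close enough.

y_n = 2.92 m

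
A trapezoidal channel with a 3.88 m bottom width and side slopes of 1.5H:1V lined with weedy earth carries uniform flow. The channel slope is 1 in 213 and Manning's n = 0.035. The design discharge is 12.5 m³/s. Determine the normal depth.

y_n = 1.24 m

Manning's equation rearranged: A R^(2/3) = nQ / (1·√S) = 0.035 × 12.5 / (√0.004695) = 6.385.
At y = 0.931 m: A R^(2/3) = 3.794 — too small.
At y = 1.48 m: A R^(2/3) = 8.905 — too large.
At y = 1.24 m: A R^(2/3) = 6.398 — close enough.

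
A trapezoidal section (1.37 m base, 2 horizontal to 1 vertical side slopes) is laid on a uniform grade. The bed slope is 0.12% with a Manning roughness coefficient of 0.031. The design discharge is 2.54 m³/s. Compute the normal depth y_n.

y_n = 0.987 m

Manning's equation rearranged: A R^(2/3) = nQ / (1·√S) = 0.031 × 2.54 / (√0.0012) = 2.273.
Try y = 1.17 m: A R^(2/3) = 3.282 — high.
Try y = 0.681 m: A R^(2/3) = 1.046 — low.
Try y = 0.987 m: A R^(2/3) = 2.271 — ≈ 2.273.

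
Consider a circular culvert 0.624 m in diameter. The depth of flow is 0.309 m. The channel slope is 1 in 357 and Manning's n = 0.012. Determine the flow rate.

For a circular section of diameter D = 0.624 m at depth y = 0.309 m, the central angle is θ = 2 arccos(1 − 2y/D) = 3.122 rad. Then A = (D²/8)(θ − sin θ) = 0.151 m² and P = Dθ/2 = 0.9742 m.
Hydraulic radius R = A/P = 0.151/0.9742 = 0.155 m.
Manning's equation: Q = (1/n) A R^(2/3) S^(1/2) = (1/0.012) × 0.151 × 0.155^(2/3) × 0.002801^(1/2) = 0.192 m³/s.

Q = 0.192 m³/s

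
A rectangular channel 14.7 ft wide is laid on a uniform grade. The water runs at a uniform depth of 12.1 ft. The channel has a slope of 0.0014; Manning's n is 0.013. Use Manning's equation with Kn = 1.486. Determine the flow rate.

Q = 2100 ft³/s

Flow area A = b·y = 14.7 × 12.1 = 177.9 ft². Wetted perimeter P = b + 2y = 14.7 + 2×12.1 = 38.9 ft.
Hydraulic radius R = A/P = 177.9/38.9 = 4.572 ft.
Manning's equation: Q = (1.486/n) A R^(2/3) S^(1/2) = (1.486/0.013) × 177.9 × 4.572^(2/3) × 0.0014^(1/2) = 2100 ft³/s.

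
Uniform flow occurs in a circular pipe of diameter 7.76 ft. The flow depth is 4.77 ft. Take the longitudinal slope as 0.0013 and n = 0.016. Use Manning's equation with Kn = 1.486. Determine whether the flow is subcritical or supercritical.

subcritical

For a circular section of diameter D = 7.76 ft at depth y = 4.77 ft, the central angle is θ = 2 arccos(1 − 2y/D) = 3.604 rad. Then A = (D²/8)(θ − sin θ) = 30.49 ft² and P = Dθ/2 = 13.99 ft.
Hydraulic radius R = A/P = 30.49/13.99 = 2.18 ft.
V = (1.486/n) R^(2/3) √S = (1.486/0.016) × 2.18^(2/3) × √0.0013 = 5.631 ft/s. Hydraulic depth D_h = A/T = 30.49/7.553 = 4.037 ft.
Froude number Fr = V/√(g·D_h) = 5.631/√(32.2×4.037) = 0.494, which is less than 1, so the flow is subcritical.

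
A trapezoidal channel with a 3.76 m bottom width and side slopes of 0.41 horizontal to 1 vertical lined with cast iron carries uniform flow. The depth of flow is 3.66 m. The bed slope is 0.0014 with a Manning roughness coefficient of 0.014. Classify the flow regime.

With bottom width b = 3.76 m and side slope z = 0.41: A = (b + zy)y = (3.76 + 0.41×3.66)×3.66 = 19.25 m²; P = b + 2y√(1+z²) = 3.76 + 2×3.66×1.081 = 11.67 m.
Hydraulic radius R = A/P = 19.25/11.67 = 1.65 m.
V = (1/n) R^(2/3) √S = (1/0.014) × 1.65^(2/3) × √0.0014 = 3.731 m/s. Hydraulic depth D_h = A/T = 19.25/6.761 = 2.848 m.
Froude number Fr = V/√(g·D_h) = 3.731/√(9.81×2.848) = 0.706, which is less than 1, so the flow is subcritical.

subcritical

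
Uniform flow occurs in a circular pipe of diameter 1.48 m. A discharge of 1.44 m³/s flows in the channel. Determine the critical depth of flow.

At critical depth, Q² T / (g A³) = 1, i.e. A³/T = Q²/g = 1.44²/9.81 = 0.2114.
Trying y = 0.73 m: A³/T = 0.4082 — high.
Trying y = 0.435 m: A³/T = 0.05569 — low.
Trying y = 0.615 m: A³/T = 0.2118 — ≈ 0.2114.

y_c = 0.615 m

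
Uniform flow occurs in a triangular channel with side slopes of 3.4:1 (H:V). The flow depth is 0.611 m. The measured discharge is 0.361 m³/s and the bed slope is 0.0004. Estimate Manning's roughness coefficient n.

n = 0.031

For a triangular section with side slope z = 3.4: A = zy² = 3.4×0.611² = 1.269 m²; P = 2y√(1+z²) = 2×0.611×3.544 = 4.331 m.
Hydraulic radius R = A/P = 1.269/4.331 = 0.2931 m.
Rearranging Manning's equation: n = (1/Q) A R^(2/3) S^(1/2) = (1/0.361) × 1.269 × 0.2931^(2/3) × √0.0004 = 0.031.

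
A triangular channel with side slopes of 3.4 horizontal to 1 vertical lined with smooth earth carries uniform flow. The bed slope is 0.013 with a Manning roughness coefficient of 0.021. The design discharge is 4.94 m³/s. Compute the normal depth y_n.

y_n = 0.733 m

Manning's equation rearranged: A R^(2/3) = nQ / (1·√S) = 0.021 × 4.94 / (√0.013) = 0.9099.
At y = 0.844 m: A R^(2/3) = 1.325 — over.
At y = 0.621 m: A R^(2/3) = 0.5848 — short.
At y = 0.733 m: A R^(2/3) = 0.91 — close enough.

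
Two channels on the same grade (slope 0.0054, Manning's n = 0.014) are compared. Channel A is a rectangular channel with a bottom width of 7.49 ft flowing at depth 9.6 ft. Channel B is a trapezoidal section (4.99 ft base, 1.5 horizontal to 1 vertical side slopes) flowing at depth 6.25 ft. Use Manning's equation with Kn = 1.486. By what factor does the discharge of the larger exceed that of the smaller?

Channel A: Flow area A = b·y = 7.49 × 9.6 = 71.9 ft². Wetted perimeter P = b + 2y = 7.49 + 2×9.6 = 26.69 ft. Hydraulic radius R = A/P = 71.9/26.69 = 2.694 ft. Q_A = (1.486/0.014)·71.9·2.694^(2/3)·√0.0054 = 1086 ft³/s.
Channel B: With bottom width b = 4.99 ft and side slope z = 1.5: A = (b + zy)y = (4.99 + 1.5×6.25)×6.25 = 89.78 ft²; P = b + 2y√(1+z²) = 4.99 + 2×6.25×1.803 = 27.52 ft. Hydraulic radius R = A/P = 89.78/27.52 = 3.262 ft. Q_B = (1.486/0.014)·89.78·3.262^(2/3)·√0.0054 = 1540 ft³/s.
The larger discharge is 1540 ft³/s and the smaller is 1086 ft³/s; the ratio is 1.42.

1.42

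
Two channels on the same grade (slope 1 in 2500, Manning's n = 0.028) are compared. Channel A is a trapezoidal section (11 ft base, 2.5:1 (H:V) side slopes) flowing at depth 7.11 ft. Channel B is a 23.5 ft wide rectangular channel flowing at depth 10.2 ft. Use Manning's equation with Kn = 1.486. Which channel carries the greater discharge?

channel B

Channel A: With bottom width b = 11 ft and side slope z = 2.5: A = (b + zy)y = (11 + 2.5×7.11)×7.11 = 204.6 ft²; P = b + 2y√(1+z²) = 11 + 2×7.11×2.693 = 49.29 ft. Hydraulic radius R = A/P = 204.6/49.29 = 4.151 ft. Q_A = (1.486/0.028)·204.6·4.151^(2/3)·√0.0004 = 560.9 ft³/s.
Channel B: Flow area A = b·y = 23.5 × 10.2 = 239.7 ft². Wetted perimeter P = b + 2y = 23.5 + 2×10.2 = 43.9 ft. Hydraulic radius R = A/P = 239.7/43.9 = 5.46 ft. Q_B = (1.486/0.028)·239.7·5.46^(2/3)·√0.0004 = 788.9 ft³/s.
Q_A = 560.9 ft³/s vs Q_B = 788.9 ft³/s, so channel B carries more.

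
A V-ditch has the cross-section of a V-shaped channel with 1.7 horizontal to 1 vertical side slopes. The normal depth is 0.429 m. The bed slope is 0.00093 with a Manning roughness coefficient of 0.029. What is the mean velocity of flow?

For a triangular section with side slope z = 1.7: A = zy² = 1.7×0.429² = 0.3129 m²; P = 2y√(1+z²) = 2×0.429×1.972 = 1.692 m.
Hydraulic radius R = A/P = 0.3129/1.692 = 0.1849 m.
From Manning's equation, V = (1/n) R^(2/3) S^(1/2) = (1/0.029) × 0.1849^(2/3) × 0.00093^(1/2) = 0.341 m/s.

V = 0.341 m/s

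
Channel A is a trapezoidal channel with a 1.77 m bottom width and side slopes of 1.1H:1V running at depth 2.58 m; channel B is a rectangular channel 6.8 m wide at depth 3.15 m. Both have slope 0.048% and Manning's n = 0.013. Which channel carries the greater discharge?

channel B

Channel A: With bottom width b = 1.77 m and side slope z = 1.1: A = (b + zy)y = (1.77 + 1.1×2.58)×2.58 = 11.89 m²; P = b + 2y√(1+z²) = 1.77 + 2×2.58×1.487 = 9.441 m. Hydraulic radius R = A/P = 11.89/9.441 = 1.259 m. Q_A = (1/0.013)·11.89·1.259^(2/3)·√0.00048 = 23.36 m³/s.
Channel B: Flow area A = b·y = 6.8 × 3.15 = 21.42 m². Wetted perimeter P = b + 2y = 6.8 + 2×3.15 = 13.1 m. Hydraulic radius R = A/P = 21.42/13.1 = 1.635 m. Q_B = (1/0.013)·21.42·1.635^(2/3)·√0.00048 = 50.1 m³/s.
Q_A = 23.36 m³/s vs Q_B = 50.1 m³/s, so channel B carries more.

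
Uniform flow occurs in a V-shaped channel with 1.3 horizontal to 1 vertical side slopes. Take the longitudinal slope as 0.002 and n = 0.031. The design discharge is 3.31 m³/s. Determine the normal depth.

Manning's equation rearranged: A R^(2/3) = nQ / (1·√S) = 0.031 × 3.31 / (√0.002) = 2.294.
Try y = 1.92 m: A R^(2/3) = 3.994 — high.
Try y = 1.56 m: A R^(2/3) = 2.296 — ≈ 2.294.

y_n = 1.56 m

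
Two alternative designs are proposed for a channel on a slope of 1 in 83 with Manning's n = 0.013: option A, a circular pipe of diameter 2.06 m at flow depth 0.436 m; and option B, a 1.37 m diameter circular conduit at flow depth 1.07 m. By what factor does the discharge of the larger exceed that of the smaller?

Channel A: For a circular section of diameter D = 2.06 m at depth y = 0.436 m, the central angle is θ = 2 arccos(1 − 2y/D) = 1.912 rad. Then A = (D²/8)(θ − sin θ) = 0.5145 m² and P = Dθ/2 = 1.97 m. Hydraulic radius R = A/P = 0.5145/1.97 = 0.2612 m. Q_A = (1/0.013)·0.5145·0.2612^(2/3)·√0.01205 = 1.775 m³/s.
Channel B: For a circular section of diameter D = 1.37 m at depth y = 1.07 m, the central angle is θ = 2 arccos(1 − 2y/D) = 4.335 rad. Then A = (D²/8)(θ − sin θ) = 1.235 m² and P = Dθ/2 = 2.97 m. Hydraulic radius R = A/P = 1.235/2.97 = 0.416 m. Q_B = (1/0.013)·1.235·0.416^(2/3)·√0.01205 = 5.812 m³/s.
The larger discharge is 5.812 m³/s and the smaller is 1.775 m³/s; the ratio is 3.27.

3.27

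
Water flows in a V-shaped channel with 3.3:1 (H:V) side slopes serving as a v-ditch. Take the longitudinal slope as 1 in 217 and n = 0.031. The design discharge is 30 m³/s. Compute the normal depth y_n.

y_n = 2.05 m

Manning's equation rearranged: A R^(2/3) = nQ / (1·√S) = 0.031 × 30 / (√0.004608) = 13.7.
Trying y = 1.68 m: A R^(2/3) = 8.053 — short.
Trying y = 2.05 m: A R^(2/3) = 13.69 — matches.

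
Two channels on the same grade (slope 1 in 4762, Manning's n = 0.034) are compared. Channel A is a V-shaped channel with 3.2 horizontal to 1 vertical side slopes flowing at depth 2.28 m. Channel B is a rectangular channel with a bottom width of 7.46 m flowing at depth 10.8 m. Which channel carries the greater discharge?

channel B

Channel A: For a triangular section with side slope z = 3.2: A = zy² = 3.2×2.28² = 16.63 m²; P = 2y√(1+z²) = 2×2.28×3.353 = 15.29 m. Hydraulic radius R = A/P = 16.63/15.29 = 1.088 m. Q_A = (1/0.034)·16.63·1.088^(2/3)·√0.00021 = 7.501 m³/s.
Channel B: Flow area A = b·y = 7.46 × 10.8 = 80.57 m². Wetted perimeter P = b + 2y = 7.46 + 2×10.8 = 29.06 m. Hydraulic radius R = A/P = 80.57/29.06 = 2.772 m. Q_B = (1/0.034)·80.57·2.772^(2/3)·√0.00021 = 67.77 m³/s.
Q_A = 7.501 m³/s vs Q_B = 67.77 m³/s, so channel B carries more.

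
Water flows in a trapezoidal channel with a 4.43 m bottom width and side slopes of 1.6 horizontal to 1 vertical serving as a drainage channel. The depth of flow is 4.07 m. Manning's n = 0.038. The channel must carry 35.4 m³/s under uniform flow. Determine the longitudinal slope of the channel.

S = 0.000309

With bottom width b = 4.43 m and side slope z = 1.6: A = (b + zy)y = (4.43 + 1.6×4.07)×4.07 = 44.53 m²; P = b + 2y√(1+z²) = 4.43 + 2×4.07×1.887 = 19.79 m.
Hydraulic radius R = A/P = 44.53/19.79 = 2.25 m.
From Manning's equation, S = [nQ / (1 A R^(2/3))]² = [0.038 × 35.4 / (1 × 44.53 × 2.25^(2/3))]² = 0.000309.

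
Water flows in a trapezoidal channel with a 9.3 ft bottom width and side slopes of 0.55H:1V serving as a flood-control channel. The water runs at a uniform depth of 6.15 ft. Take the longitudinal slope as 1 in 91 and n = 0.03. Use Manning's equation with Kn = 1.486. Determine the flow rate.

With bottom width b = 9.3 ft and side slope z = 0.55: A = (b + zy)y = (9.3 + 0.55×6.15)×6.15 = 78 ft²; P = b + 2y√(1+z²) = 9.3 + 2×6.15×1.141 = 23.34 ft.
Hydraulic radius R = A/P = 78/23.34 = 3.342 ft.
Manning's equation: Q = (1.486/n) A R^(2/3) S^(1/2) = (1.486/0.03) × 78 × 3.342^(2/3) × 0.01099^(1/2) = 905 ft³/s.

Q = 905 ft³/s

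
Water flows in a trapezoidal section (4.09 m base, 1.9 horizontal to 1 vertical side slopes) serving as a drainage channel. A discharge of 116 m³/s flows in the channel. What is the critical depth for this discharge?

At critical depth, Q² T / (g A³) = 1, i.e. A³/T = Q²/g = 116²/9.81 = 1372.
At y = 3.43 m: A³/T = 2812 — too large.
At y = 2.42 m: A³/T = 699.5 — too small.
At y = 2.87 m: A³/T = 1370 — ≈ 1372.

y_c = 2.87 m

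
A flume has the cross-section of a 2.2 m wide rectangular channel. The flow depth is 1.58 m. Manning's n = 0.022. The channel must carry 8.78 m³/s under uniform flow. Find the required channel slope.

Flow area A = b·y = 2.2 × 1.58 = 3.476 m². Wetted perimeter P = b + 2y = 2.2 + 2×1.58 = 5.36 m.
Hydraulic radius R = A/P = 3.476/5.36 = 0.6485 m.
From Manning's equation, S = [nQ / (1 A R^(2/3))]² = [0.022 × 8.78 / (1 × 3.476 × 0.6485^(2/3))]² = 0.0055.

S = 0.0055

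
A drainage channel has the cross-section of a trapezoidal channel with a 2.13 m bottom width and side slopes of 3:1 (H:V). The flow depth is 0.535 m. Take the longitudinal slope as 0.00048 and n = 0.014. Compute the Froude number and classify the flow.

With bottom width b = 2.13 m and side slope z = 3: A = (b + zy)y = (2.13 + 3×0.535)×0.535 = 1.998 m²; P = b + 2y√(1+z²) = 2.13 + 2×0.535×3.162 = 5.514 m.
Hydraulic radius R = A/P = 1.998/5.514 = 0.3624 m.
V = (1/n) R^(2/3) √S = (1/0.014) × 0.3624^(2/3) × √0.00048 = 0.7955 m/s. Hydraulic depth D_h = A/T = 1.998/5.34 = 0.3742 m.
Froude number Fr = V/√(g·D_h) = 0.7955/√(9.81×0.3742) = 0.415, which is less than 1, so the flow is subcritical.

subcritical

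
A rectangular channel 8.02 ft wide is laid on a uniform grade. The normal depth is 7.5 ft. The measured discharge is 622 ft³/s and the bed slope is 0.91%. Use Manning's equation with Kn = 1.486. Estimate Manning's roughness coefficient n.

Flow area A = b·y = 8.02 × 7.5 = 60.15 ft². Wetted perimeter P = b + 2y = 8.02 + 2×7.5 = 23.02 ft.
Hydraulic radius R = A/P = 60.15/23.02 = 2.613 ft.
Rearranging Manning's equation: n = (1.486/Q) A R^(2/3) S^(1/2) = (1.486/622) × 60.15 × 2.613^(2/3) × √0.0091 = 0.026.

n = 0.026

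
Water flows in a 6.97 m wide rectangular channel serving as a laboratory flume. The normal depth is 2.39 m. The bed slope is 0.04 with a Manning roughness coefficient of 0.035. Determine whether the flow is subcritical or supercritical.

Flow area A = b·y = 6.97 × 2.39 = 16.66 m². Wetted perimeter P = b + 2y = 6.97 + 2×2.39 = 11.75 m.
Hydraulic radius R = A/P = 16.66/11.75 = 1.418 m.
V = (1/n) R^(2/3) √S = (1/0.035) × 1.418^(2/3) × √0.04 = 7.211 m/s. Hydraulic depth D_h = A/T = 16.66/6.97 = 2.39 m.
Froude number Fr = V/√(g·D_h) = 7.211/√(9.81×2.39) = 1.49, which is greater than 1, so the flow is supercritical.

supercritical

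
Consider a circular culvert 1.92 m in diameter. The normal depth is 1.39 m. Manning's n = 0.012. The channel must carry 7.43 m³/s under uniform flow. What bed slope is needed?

S = 0.0033

For a circular section of diameter D = 1.92 m at depth y = 1.39 m, the central angle is θ = 2 arccos(1 − 2y/D) = 4.07 rad. Then A = (D²/8)(θ − sin θ) = 2.245 m² and P = Dθ/2 = 3.908 m.
Hydraulic radius R = A/P = 2.245/3.908 = 0.5744 m.
From Manning's equation, S = [nQ / (1 A R^(2/3))]² = [0.012 × 7.43 / (1 × 2.245 × 0.5744^(2/3))]² = 0.0033.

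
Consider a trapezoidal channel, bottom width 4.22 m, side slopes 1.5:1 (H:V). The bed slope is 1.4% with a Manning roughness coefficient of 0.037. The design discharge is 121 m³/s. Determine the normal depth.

Manning's equation rearranged: A R^(2/3) = nQ / (1·√S) = 0.037 × 121 / (√0.014) = 37.84.
At y = 2.61 m: A R^(2/3) = 28.53 — short.
At y = 3.59 m: A R^(2/3) = 54.9 — over.
At y = 3 m: A R^(2/3) = 37.84 — matches.

y_n = 3 m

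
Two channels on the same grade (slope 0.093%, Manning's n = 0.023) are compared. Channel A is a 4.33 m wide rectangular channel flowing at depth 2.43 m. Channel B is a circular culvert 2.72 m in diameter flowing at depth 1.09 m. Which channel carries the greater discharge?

channel A

Channel A: Flow area A = b·y = 4.33 × 2.43 = 10.52 m². Wetted perimeter P = b + 2y = 4.33 + 2×2.43 = 9.19 m. Hydraulic radius R = A/P = 10.52/9.19 = 1.145 m. Q_A = (1/0.023)·10.52·1.145^(2/3)·√0.00093 = 15.27 m³/s.
Channel B: For a circular section of diameter D = 2.72 m at depth y = 1.09 m, the central angle is θ = 2 arccos(1 − 2y/D) = 2.742 rad. Then A = (D²/8)(θ − sin θ) = 2.176 m² and P = Dθ/2 = 3.729 m. Hydraulic radius R = A/P = 2.176/3.729 = 0.5835 m. Q_B = (1/0.023)·2.176·0.5835^(2/3)·√0.00093 = 2.014 m³/s.
Q_A = 15.27 m³/s vs Q_B = 2.014 m³/s, so channel A carries more.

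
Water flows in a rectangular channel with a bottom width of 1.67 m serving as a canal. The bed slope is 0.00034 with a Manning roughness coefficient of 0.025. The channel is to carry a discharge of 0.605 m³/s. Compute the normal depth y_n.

y_n = 0.868 m

Manning's equation rearranged: A R^(2/3) = nQ / (1·√S) = 0.025 × 0.605 / (√0.00034) = 0.8203.
At y = 0.983 m: A R^(2/3) = 0.9661 — too large.
At y = 0.775 m: A R^(2/3) = 0.7049 — too small.
At y = 0.868 m: A R^(2/3) = 0.8202 — close enough.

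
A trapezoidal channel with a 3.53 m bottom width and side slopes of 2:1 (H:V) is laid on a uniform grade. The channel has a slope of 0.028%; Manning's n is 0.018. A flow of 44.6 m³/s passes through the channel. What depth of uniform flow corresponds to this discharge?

Manning's equation rearranged: A R^(2/3) = nQ / (1·√S) = 0.018 × 44.6 / (√0.00028) = 47.98.
At y = 2.24 m: A R^(2/3) = 21.64 — short.
At y = 4.06 m: A R^(2/3) = 79.55 — over.
At y = 3.24 m: A R^(2/3) = 47.99 — close enough.

y_n = 3.24 m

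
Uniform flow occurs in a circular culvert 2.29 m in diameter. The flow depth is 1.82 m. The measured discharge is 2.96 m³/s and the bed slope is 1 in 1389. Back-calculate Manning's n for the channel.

For a circular section of diameter D = 2.29 m at depth y = 1.82 m, the central angle is θ = 2 arccos(1 − 2y/D) = 4.403 rad. Then A = (D²/8)(θ − sin θ) = 3.51 m² and P = Dθ/2 = 5.041 m.
Hydraulic radius R = A/P = 3.51/5.041 = 0.6963 m.
Rearranging Manning's equation: n = (1/Q) A R^(2/3) S^(1/2) = (1/2.96) × 3.51 × 0.6963^(2/3) × √0.0007199 = 0.025.

n = 0.025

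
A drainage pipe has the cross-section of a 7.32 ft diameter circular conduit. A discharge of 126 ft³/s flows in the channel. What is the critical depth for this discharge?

y_c = 2.86 ft

At critical depth, Q² T / (g A³) = 1, i.e. A³/T = Q²/g = 126²/32.2 = 493.
Trying y = 3.26 ft: A³/T = 817.6 — over.
Trying y = 2.86 ft: A³/T = 494.8 — matches.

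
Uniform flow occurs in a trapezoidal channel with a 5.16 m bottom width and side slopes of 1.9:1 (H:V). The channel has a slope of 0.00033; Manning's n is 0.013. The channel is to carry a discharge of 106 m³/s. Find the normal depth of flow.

y_n = 3.72 m

Manning's equation rearranged: A R^(2/3) = nQ / (1·√S) = 0.013 × 106 / (√0.00033) = 75.86.
At y = 4.18 m: A R^(2/3) = 97.35 — high.
At y = 2.58 m: A R^(2/3) = 35.49 — low.
At y = 3.72 m: A R^(2/3) = 75.83 — close enough.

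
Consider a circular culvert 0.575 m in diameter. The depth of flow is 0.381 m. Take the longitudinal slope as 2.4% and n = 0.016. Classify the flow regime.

supercritical

For a circular section of diameter D = 0.575 m at depth y = 0.381 m, the central angle is θ = 2 arccos(1 − 2y/D) = 3.804 rad. Then A = (D²/8)(θ − sin θ) = 0.1826 m² and P = Dθ/2 = 1.094 m.
Hydraulic radius R = A/P = 0.1826/1.094 = 0.167 m.
V = (1/n) R^(2/3) √S = (1/0.016) × 0.167^(2/3) × √0.024 = 2.936 m/s. Hydraulic depth D_h = A/T = 0.1826/0.5437 = 0.3359 m.
Froude number Fr = V/√(g·D_h) = 2.936/√(9.81×0.3359) = 1.62, which is greater than 1, so the flow is supercritical.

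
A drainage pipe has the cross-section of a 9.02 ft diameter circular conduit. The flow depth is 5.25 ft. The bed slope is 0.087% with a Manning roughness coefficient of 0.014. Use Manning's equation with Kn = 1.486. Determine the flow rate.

For a circular section of diameter D = 9.02 ft at depth y = 5.25 ft, the central angle is θ = 2 arccos(1 − 2y/D) = 3.471 rad. Then A = (D²/8)(θ − sin θ) = 38.59 ft² and P = Dθ/2 = 15.66 ft.
Hydraulic radius R = A/P = 38.59/15.66 = 2.465 ft.
Manning's equation: Q = (1.486/n) A R^(2/3) S^(1/2) = (1.486/0.014) × 38.59 × 2.465^(2/3) × 0.00087^(1/2) = 221 ft³/s.

Q = 221 ft³/s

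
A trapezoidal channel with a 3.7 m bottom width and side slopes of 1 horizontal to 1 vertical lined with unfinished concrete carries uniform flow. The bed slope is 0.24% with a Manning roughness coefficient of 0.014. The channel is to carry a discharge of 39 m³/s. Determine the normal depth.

y_n = 1.84 m

Manning's equation rearranged: A R^(2/3) = nQ / (1·√S) = 0.014 × 39 / (√0.0024) = 11.15.
Try y = 2.03 m: A R^(2/3) = 13.37 — over.
Try y = 1.6 m: A R^(2/3) = 8.654 — short.
Try y = 1.84 m: A R^(2/3) = 11.16 — ≈ 11.15.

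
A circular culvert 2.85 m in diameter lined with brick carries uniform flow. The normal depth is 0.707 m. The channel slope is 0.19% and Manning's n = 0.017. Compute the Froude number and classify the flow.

For a circular section of diameter D = 2.85 m at depth y = 0.707 m, the central angle is θ = 2 arccos(1 − 2y/D) = 2.085 rad. Then A = (D²/8)(θ − sin θ) = 1.234 m² and P = Dθ/2 = 2.972 m.
Hydraulic radius R = A/P = 1.234/2.972 = 0.4151 m.
V = (1/n) R^(2/3) √S = (1/0.017) × 0.4151^(2/3) × √0.0019 = 1.427 m/s. Hydraulic depth D_h = A/T = 1.234/2.462 = 0.5011 m.
Froude number Fr = V/√(g·D_h) = 1.427/√(9.81×0.5011) = 0.644, which is less than 1, so the flow is subcritical.

subcritical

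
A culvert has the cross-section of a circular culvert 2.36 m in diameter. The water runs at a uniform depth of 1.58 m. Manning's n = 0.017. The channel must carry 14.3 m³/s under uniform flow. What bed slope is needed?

For a circular section of diameter D = 2.36 m at depth y = 1.58 m, the central angle is θ = 2 arccos(1 − 2y/D) = 3.833 rad. Then A = (D²/8)(θ − sin θ) = 3.113 m² and P = Dθ/2 = 4.523 m.
Hydraulic radius R = A/P = 3.113/4.523 = 0.6882 m.
From Manning's equation, S = [nQ / (1 A R^(2/3))]² = [0.017 × 14.3 / (1 × 3.113 × 0.6882^(2/3))]² = 0.01.

S = 0.01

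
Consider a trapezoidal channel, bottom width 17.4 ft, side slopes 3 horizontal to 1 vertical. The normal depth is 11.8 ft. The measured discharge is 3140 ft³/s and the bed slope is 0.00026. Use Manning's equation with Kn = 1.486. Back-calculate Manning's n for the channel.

With bottom width b = 17.4 ft and side slope z = 3: A = (b + zy)y = (17.4 + 3×11.8)×11.8 = 623 ft²; P = b + 2y√(1+z²) = 17.4 + 2×11.8×3.162 = 92.03 ft.
Hydraulic radius R = A/P = 623/92.03 = 6.77 ft.
Rearranging Manning's equation: n = (1.486/Q) A R^(2/3) S^(1/2) = (1.486/3140) × 623 × 6.77^(2/3) × √0.00026 = 0.017.

n = 0.017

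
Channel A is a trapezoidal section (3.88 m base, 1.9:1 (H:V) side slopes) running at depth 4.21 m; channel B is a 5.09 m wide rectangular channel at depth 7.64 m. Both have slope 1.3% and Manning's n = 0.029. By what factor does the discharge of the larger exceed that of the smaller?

Channel A: With bottom width b = 3.88 m and side slope z = 1.9: A = (b + zy)y = (3.88 + 1.9×4.21)×4.21 = 50.01 m²; P = b + 2y√(1+z²) = 3.88 + 2×4.21×2.147 = 21.96 m. Hydraulic radius R = A/P = 50.01/21.96 = 2.278 m. Q_A = (1/0.029)·50.01·2.278^(2/3)·√0.013 = 340.4 m³/s.
Channel B: Flow area A = b·y = 5.09 × 7.64 = 38.89 m². Wetted perimeter P = b + 2y = 5.09 + 2×7.64 = 20.37 m. Hydraulic radius R = A/P = 38.89/20.37 = 1.909 m. Q_B = (1/0.029)·38.89·1.909^(2/3)·√0.013 = 235.3 m³/s.
The larger discharge is 340.4 m³/s and the smaller is 235.3 m³/s; the ratio is 1.45.

1.45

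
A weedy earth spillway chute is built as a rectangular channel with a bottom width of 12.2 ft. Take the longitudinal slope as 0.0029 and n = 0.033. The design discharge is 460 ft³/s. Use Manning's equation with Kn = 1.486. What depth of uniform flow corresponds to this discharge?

y_n = 7.06 ft

Manning's equation rearranged: A R^(2/3) = nQ / (1.486·√S) = 0.033 × 460 / (1.486 × √0.0029) = 189.7.
Trying y = 8.25 ft: A R^(2/3) = 232.3 — high.
Trying y = 5.72 ft: A R^(2/3) = 143.6 — low.
Trying y = 7.06 ft: A R^(2/3) = 189.9 — matches.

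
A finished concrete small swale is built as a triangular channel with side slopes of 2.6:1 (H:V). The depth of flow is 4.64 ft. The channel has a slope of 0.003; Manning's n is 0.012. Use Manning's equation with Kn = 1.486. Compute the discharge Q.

Q = 635 ft³/s

For a triangular section with side slope z = 2.6: A = zy² = 2.6×4.64² = 55.98 ft²; P = 2y√(1+z²) = 2×4.64×2.786 = 25.85 ft.
Hydraulic radius R = A/P = 55.98/25.85 = 2.165 ft.
Manning's equation: Q = (1.486/n) A R^(2/3) S^(1/2) = (1.486/0.012) × 55.98 × 2.165^(2/3) × 0.003^(1/2) = 635 ft³/s.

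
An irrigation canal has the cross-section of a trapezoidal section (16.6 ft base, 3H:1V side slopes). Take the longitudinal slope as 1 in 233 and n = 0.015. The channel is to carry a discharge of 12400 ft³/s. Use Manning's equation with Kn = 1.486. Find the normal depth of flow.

Manning's equation rearranged: A R^(2/3) = nQ / (1.486·√S) = 0.015 × 12400 / (1.486 × √0.004292) = 1911.
Try y = 8.2 ft: A R^(2/3) = 979.2 — short.
Try y = 11.1 ft: A R^(2/3) = 1906 — close enough.

y_n = 11.1 ft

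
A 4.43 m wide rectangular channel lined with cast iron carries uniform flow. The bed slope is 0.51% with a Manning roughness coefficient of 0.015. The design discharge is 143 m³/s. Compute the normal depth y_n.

Manning's equation rearranged: A R^(2/3) = nQ / (1·√S) = 0.015 × 143 / (√0.0051) = 30.04.
At y = 3.94 m: A R^(2/3) = 22.03 — low.
At y = 5.08 m: A R^(2/3) = 30.04 — close enough.

y_n = 5.08 m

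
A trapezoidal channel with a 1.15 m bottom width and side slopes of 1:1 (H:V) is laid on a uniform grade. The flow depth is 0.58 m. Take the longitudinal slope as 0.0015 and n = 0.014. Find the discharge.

Q = 1.4 m³/s

With bottom width b = 1.15 m and side slope z = 1: A = (b + zy)y = (1.15 + 1×0.58)×0.58 = 1.003 m²; P = b + 2y√(1+z²) = 1.15 + 2×0.58×1.414 = 2.79 m.
Hydraulic radius R = A/P = 1.003/2.79 = 0.3596 m.
Manning's equation: Q = (1/n) A R^(2/3) S^(1/2) = (1/0.014) × 1.003 × 0.3596^(2/3) × 0.0015^(1/2) = 1.4 m³/s.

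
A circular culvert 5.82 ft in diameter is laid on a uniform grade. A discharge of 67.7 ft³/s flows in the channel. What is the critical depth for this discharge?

y_c = 2.22 ft

At critical depth, Q² T / (g A³) = 1, i.e. A³/T = Q²/g = 67.7²/32.2 = 142.3.
Trying y = 1.58 ft: A³/T = 38.47 — too small.
Trying y = 2.48 ft: A³/T = 219.3 — too large.
Trying y = 2.22 ft: A³/T = 143.4 — ≈ 142.3.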